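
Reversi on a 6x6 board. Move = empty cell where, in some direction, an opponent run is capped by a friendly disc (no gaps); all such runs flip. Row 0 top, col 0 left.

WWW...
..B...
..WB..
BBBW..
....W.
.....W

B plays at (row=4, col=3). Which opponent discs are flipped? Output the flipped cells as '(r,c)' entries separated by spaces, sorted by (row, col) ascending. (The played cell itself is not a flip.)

Answer: (3,3)

Derivation:
Dir NW: first cell 'B' (not opp) -> no flip
Dir N: opp run (3,3) capped by B -> flip
Dir NE: first cell '.' (not opp) -> no flip
Dir W: first cell '.' (not opp) -> no flip
Dir E: opp run (4,4), next='.' -> no flip
Dir SW: first cell '.' (not opp) -> no flip
Dir S: first cell '.' (not opp) -> no flip
Dir SE: first cell '.' (not opp) -> no flip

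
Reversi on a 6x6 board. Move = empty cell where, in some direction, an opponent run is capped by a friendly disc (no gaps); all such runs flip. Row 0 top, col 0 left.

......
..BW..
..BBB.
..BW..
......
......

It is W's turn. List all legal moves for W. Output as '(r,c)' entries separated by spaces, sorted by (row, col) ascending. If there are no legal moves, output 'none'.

Answer: (1,1) (1,5) (3,1) (3,5)

Derivation:
(0,1): no bracket -> illegal
(0,2): no bracket -> illegal
(0,3): no bracket -> illegal
(1,1): flips 2 -> legal
(1,4): no bracket -> illegal
(1,5): flips 1 -> legal
(2,1): no bracket -> illegal
(2,5): no bracket -> illegal
(3,1): flips 2 -> legal
(3,4): no bracket -> illegal
(3,5): flips 1 -> legal
(4,1): no bracket -> illegal
(4,2): no bracket -> illegal
(4,3): no bracket -> illegal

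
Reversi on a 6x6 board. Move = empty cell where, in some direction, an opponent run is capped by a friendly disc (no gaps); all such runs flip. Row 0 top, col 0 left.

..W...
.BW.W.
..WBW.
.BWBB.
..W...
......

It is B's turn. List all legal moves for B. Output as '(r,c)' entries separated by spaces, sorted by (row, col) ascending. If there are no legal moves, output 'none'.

Answer: (0,1) (0,4) (0,5) (1,3) (1,5) (2,1) (2,5) (4,1) (5,1) (5,3)

Derivation:
(0,1): flips 1 -> legal
(0,3): no bracket -> illegal
(0,4): flips 2 -> legal
(0,5): flips 1 -> legal
(1,3): flips 2 -> legal
(1,5): flips 1 -> legal
(2,1): flips 1 -> legal
(2,5): flips 1 -> legal
(3,5): no bracket -> illegal
(4,1): flips 1 -> legal
(4,3): no bracket -> illegal
(5,1): flips 1 -> legal
(5,2): no bracket -> illegal
(5,3): flips 1 -> legal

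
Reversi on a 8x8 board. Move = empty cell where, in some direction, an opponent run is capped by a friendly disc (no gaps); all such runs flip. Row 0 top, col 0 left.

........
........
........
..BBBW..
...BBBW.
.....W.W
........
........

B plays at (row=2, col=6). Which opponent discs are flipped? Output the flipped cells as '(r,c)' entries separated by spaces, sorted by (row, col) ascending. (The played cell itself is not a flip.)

Answer: (3,5)

Derivation:
Dir NW: first cell '.' (not opp) -> no flip
Dir N: first cell '.' (not opp) -> no flip
Dir NE: first cell '.' (not opp) -> no flip
Dir W: first cell '.' (not opp) -> no flip
Dir E: first cell '.' (not opp) -> no flip
Dir SW: opp run (3,5) capped by B -> flip
Dir S: first cell '.' (not opp) -> no flip
Dir SE: first cell '.' (not opp) -> no flip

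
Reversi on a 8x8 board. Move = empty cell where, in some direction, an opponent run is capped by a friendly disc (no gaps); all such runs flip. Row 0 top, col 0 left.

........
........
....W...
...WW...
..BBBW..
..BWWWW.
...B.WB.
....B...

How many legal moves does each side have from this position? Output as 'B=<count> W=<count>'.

Answer: B=12 W=11

Derivation:
-- B to move --
(1,3): no bracket -> illegal
(1,4): flips 2 -> legal
(1,5): flips 2 -> legal
(2,2): flips 1 -> legal
(2,3): flips 1 -> legal
(2,5): flips 1 -> legal
(3,2): no bracket -> illegal
(3,5): no bracket -> illegal
(3,6): flips 2 -> legal
(4,6): flips 2 -> legal
(4,7): flips 2 -> legal
(5,7): flips 4 -> legal
(6,2): flips 1 -> legal
(6,4): flips 3 -> legal
(6,7): no bracket -> illegal
(7,5): no bracket -> illegal
(7,6): flips 2 -> legal
B mobility = 12
-- W to move --
(3,1): flips 1 -> legal
(3,2): flips 1 -> legal
(3,5): flips 1 -> legal
(4,1): flips 3 -> legal
(5,1): flips 2 -> legal
(5,7): no bracket -> illegal
(6,1): flips 2 -> legal
(6,2): no bracket -> illegal
(6,4): no bracket -> illegal
(6,7): flips 1 -> legal
(7,2): flips 1 -> legal
(7,3): flips 1 -> legal
(7,5): no bracket -> illegal
(7,6): flips 1 -> legal
(7,7): flips 1 -> legal
W mobility = 11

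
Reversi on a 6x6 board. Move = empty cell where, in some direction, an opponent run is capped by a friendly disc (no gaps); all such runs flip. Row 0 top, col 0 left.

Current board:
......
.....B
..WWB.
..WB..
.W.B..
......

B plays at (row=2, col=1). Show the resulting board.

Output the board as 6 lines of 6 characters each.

Place B at (2,1); scan 8 dirs for brackets.
Dir NW: first cell '.' (not opp) -> no flip
Dir N: first cell '.' (not opp) -> no flip
Dir NE: first cell '.' (not opp) -> no flip
Dir W: first cell '.' (not opp) -> no flip
Dir E: opp run (2,2) (2,3) capped by B -> flip
Dir SW: first cell '.' (not opp) -> no flip
Dir S: first cell '.' (not opp) -> no flip
Dir SE: opp run (3,2) capped by B -> flip
All flips: (2,2) (2,3) (3,2)

Answer: ......
.....B
.BBBB.
..BB..
.W.B..
......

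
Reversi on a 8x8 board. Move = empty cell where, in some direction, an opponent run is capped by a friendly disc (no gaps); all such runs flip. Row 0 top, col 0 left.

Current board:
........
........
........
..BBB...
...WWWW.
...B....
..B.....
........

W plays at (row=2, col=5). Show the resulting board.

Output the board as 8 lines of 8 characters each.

Place W at (2,5); scan 8 dirs for brackets.
Dir NW: first cell '.' (not opp) -> no flip
Dir N: first cell '.' (not opp) -> no flip
Dir NE: first cell '.' (not opp) -> no flip
Dir W: first cell '.' (not opp) -> no flip
Dir E: first cell '.' (not opp) -> no flip
Dir SW: opp run (3,4) capped by W -> flip
Dir S: first cell '.' (not opp) -> no flip
Dir SE: first cell '.' (not opp) -> no flip
All flips: (3,4)

Answer: ........
........
.....W..
..BBW...
...WWWW.
...B....
..B.....
........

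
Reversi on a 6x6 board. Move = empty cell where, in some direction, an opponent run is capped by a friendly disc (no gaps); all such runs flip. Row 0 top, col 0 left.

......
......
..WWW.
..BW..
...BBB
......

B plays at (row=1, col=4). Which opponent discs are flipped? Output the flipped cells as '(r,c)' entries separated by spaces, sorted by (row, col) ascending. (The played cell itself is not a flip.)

Answer: (2,3)

Derivation:
Dir NW: first cell '.' (not opp) -> no flip
Dir N: first cell '.' (not opp) -> no flip
Dir NE: first cell '.' (not opp) -> no flip
Dir W: first cell '.' (not opp) -> no flip
Dir E: first cell '.' (not opp) -> no flip
Dir SW: opp run (2,3) capped by B -> flip
Dir S: opp run (2,4), next='.' -> no flip
Dir SE: first cell '.' (not opp) -> no flip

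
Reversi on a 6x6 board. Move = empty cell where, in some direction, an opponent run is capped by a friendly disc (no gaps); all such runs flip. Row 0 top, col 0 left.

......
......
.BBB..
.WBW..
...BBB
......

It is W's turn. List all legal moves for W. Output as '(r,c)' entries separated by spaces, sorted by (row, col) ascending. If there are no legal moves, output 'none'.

(1,0): no bracket -> illegal
(1,1): flips 2 -> legal
(1,2): no bracket -> illegal
(1,3): flips 2 -> legal
(1,4): no bracket -> illegal
(2,0): no bracket -> illegal
(2,4): no bracket -> illegal
(3,0): no bracket -> illegal
(3,4): no bracket -> illegal
(3,5): no bracket -> illegal
(4,1): no bracket -> illegal
(4,2): no bracket -> illegal
(5,2): no bracket -> illegal
(5,3): flips 1 -> legal
(5,4): no bracket -> illegal
(5,5): flips 1 -> legal

Answer: (1,1) (1,3) (5,3) (5,5)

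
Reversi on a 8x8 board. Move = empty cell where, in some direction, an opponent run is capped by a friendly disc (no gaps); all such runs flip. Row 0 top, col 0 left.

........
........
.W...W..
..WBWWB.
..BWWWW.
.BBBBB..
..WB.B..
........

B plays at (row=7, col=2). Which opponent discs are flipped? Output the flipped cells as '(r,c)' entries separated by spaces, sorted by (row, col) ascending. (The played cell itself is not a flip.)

Answer: (6,2)

Derivation:
Dir NW: first cell '.' (not opp) -> no flip
Dir N: opp run (6,2) capped by B -> flip
Dir NE: first cell 'B' (not opp) -> no flip
Dir W: first cell '.' (not opp) -> no flip
Dir E: first cell '.' (not opp) -> no flip
Dir SW: edge -> no flip
Dir S: edge -> no flip
Dir SE: edge -> no flip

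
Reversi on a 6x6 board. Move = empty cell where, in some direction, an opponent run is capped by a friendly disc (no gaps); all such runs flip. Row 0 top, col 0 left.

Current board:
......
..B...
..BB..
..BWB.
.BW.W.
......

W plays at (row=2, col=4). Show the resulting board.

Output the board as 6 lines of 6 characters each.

Place W at (2,4); scan 8 dirs for brackets.
Dir NW: first cell '.' (not opp) -> no flip
Dir N: first cell '.' (not opp) -> no flip
Dir NE: first cell '.' (not opp) -> no flip
Dir W: opp run (2,3) (2,2), next='.' -> no flip
Dir E: first cell '.' (not opp) -> no flip
Dir SW: first cell 'W' (not opp) -> no flip
Dir S: opp run (3,4) capped by W -> flip
Dir SE: first cell '.' (not opp) -> no flip
All flips: (3,4)

Answer: ......
..B...
..BBW.
..BWW.
.BW.W.
......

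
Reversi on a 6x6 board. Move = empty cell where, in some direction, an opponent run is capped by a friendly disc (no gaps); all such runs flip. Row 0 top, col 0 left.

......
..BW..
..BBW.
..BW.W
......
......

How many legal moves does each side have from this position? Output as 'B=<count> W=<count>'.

-- B to move --
(0,2): no bracket -> illegal
(0,3): flips 1 -> legal
(0,4): flips 1 -> legal
(1,4): flips 1 -> legal
(1,5): no bracket -> illegal
(2,5): flips 1 -> legal
(3,4): flips 1 -> legal
(4,2): no bracket -> illegal
(4,3): flips 1 -> legal
(4,4): flips 1 -> legal
(4,5): no bracket -> illegal
B mobility = 7
-- W to move --
(0,1): no bracket -> illegal
(0,2): no bracket -> illegal
(0,3): no bracket -> illegal
(1,1): flips 2 -> legal
(1,4): no bracket -> illegal
(2,1): flips 2 -> legal
(3,1): flips 2 -> legal
(3,4): no bracket -> illegal
(4,1): no bracket -> illegal
(4,2): no bracket -> illegal
(4,3): no bracket -> illegal
W mobility = 3

Answer: B=7 W=3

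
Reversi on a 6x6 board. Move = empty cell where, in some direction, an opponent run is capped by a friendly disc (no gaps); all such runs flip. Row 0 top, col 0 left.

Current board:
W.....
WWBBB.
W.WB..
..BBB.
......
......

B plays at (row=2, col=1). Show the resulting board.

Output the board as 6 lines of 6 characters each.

Place B at (2,1); scan 8 dirs for brackets.
Dir NW: opp run (1,0), next=edge -> no flip
Dir N: opp run (1,1), next='.' -> no flip
Dir NE: first cell 'B' (not opp) -> no flip
Dir W: opp run (2,0), next=edge -> no flip
Dir E: opp run (2,2) capped by B -> flip
Dir SW: first cell '.' (not opp) -> no flip
Dir S: first cell '.' (not opp) -> no flip
Dir SE: first cell 'B' (not opp) -> no flip
All flips: (2,2)

Answer: W.....
WWBBB.
WBBB..
..BBB.
......
......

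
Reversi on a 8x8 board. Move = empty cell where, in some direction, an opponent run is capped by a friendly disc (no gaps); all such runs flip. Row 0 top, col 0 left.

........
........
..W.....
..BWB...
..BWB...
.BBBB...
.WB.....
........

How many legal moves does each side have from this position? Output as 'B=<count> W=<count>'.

Answer: B=7 W=11

Derivation:
-- B to move --
(1,1): flips 2 -> legal
(1,2): flips 1 -> legal
(1,3): no bracket -> illegal
(2,1): no bracket -> illegal
(2,3): flips 2 -> legal
(2,4): flips 1 -> legal
(3,1): no bracket -> illegal
(5,0): no bracket -> illegal
(6,0): flips 1 -> legal
(7,0): flips 1 -> legal
(7,1): flips 1 -> legal
(7,2): no bracket -> illegal
B mobility = 7
-- W to move --
(2,1): flips 1 -> legal
(2,3): no bracket -> illegal
(2,4): no bracket -> illegal
(2,5): flips 1 -> legal
(3,1): flips 1 -> legal
(3,5): flips 1 -> legal
(4,0): no bracket -> illegal
(4,1): flips 2 -> legal
(4,5): flips 1 -> legal
(5,0): no bracket -> illegal
(5,5): flips 1 -> legal
(6,0): flips 2 -> legal
(6,3): flips 2 -> legal
(6,4): no bracket -> illegal
(6,5): flips 1 -> legal
(7,1): no bracket -> illegal
(7,2): flips 4 -> legal
(7,3): no bracket -> illegal
W mobility = 11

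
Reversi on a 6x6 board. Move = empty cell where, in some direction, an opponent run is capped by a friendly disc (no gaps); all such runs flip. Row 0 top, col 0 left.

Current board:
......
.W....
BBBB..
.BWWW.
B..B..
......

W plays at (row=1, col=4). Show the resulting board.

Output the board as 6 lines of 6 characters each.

Place W at (1,4); scan 8 dirs for brackets.
Dir NW: first cell '.' (not opp) -> no flip
Dir N: first cell '.' (not opp) -> no flip
Dir NE: first cell '.' (not opp) -> no flip
Dir W: first cell '.' (not opp) -> no flip
Dir E: first cell '.' (not opp) -> no flip
Dir SW: opp run (2,3) capped by W -> flip
Dir S: first cell '.' (not opp) -> no flip
Dir SE: first cell '.' (not opp) -> no flip
All flips: (2,3)

Answer: ......
.W..W.
BBBW..
.BWWW.
B..B..
......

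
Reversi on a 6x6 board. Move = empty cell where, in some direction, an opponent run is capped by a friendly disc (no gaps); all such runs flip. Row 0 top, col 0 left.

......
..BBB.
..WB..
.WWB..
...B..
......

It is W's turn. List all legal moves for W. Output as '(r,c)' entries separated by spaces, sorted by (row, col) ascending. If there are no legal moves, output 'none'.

(0,1): no bracket -> illegal
(0,2): flips 1 -> legal
(0,3): no bracket -> illegal
(0,4): flips 1 -> legal
(0,5): flips 2 -> legal
(1,1): no bracket -> illegal
(1,5): no bracket -> illegal
(2,1): no bracket -> illegal
(2,4): flips 1 -> legal
(2,5): no bracket -> illegal
(3,4): flips 1 -> legal
(4,2): no bracket -> illegal
(4,4): flips 1 -> legal
(5,2): no bracket -> illegal
(5,3): no bracket -> illegal
(5,4): flips 1 -> legal

Answer: (0,2) (0,4) (0,5) (2,4) (3,4) (4,4) (5,4)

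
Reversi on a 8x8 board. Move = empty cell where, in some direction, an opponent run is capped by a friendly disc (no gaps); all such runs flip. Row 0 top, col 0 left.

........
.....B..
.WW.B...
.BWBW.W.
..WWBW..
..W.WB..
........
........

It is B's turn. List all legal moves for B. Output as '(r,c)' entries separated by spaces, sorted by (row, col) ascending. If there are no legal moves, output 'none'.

(1,0): no bracket -> illegal
(1,1): flips 2 -> legal
(1,2): no bracket -> illegal
(1,3): flips 1 -> legal
(2,0): no bracket -> illegal
(2,3): no bracket -> illegal
(2,5): no bracket -> illegal
(2,6): no bracket -> illegal
(2,7): no bracket -> illegal
(3,0): no bracket -> illegal
(3,5): flips 2 -> legal
(3,7): no bracket -> illegal
(4,1): flips 2 -> legal
(4,6): flips 1 -> legal
(4,7): no bracket -> illegal
(5,1): flips 1 -> legal
(5,3): flips 3 -> legal
(5,6): no bracket -> illegal
(6,1): no bracket -> illegal
(6,2): no bracket -> illegal
(6,3): no bracket -> illegal
(6,4): flips 1 -> legal
(6,5): no bracket -> illegal

Answer: (1,1) (1,3) (3,5) (4,1) (4,6) (5,1) (5,3) (6,4)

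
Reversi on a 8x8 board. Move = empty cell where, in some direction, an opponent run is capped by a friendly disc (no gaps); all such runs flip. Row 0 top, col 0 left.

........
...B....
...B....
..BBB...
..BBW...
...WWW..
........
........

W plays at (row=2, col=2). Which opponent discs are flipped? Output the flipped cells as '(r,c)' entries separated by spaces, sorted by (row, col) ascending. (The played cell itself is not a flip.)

Dir NW: first cell '.' (not opp) -> no flip
Dir N: first cell '.' (not opp) -> no flip
Dir NE: opp run (1,3), next='.' -> no flip
Dir W: first cell '.' (not opp) -> no flip
Dir E: opp run (2,3), next='.' -> no flip
Dir SW: first cell '.' (not opp) -> no flip
Dir S: opp run (3,2) (4,2), next='.' -> no flip
Dir SE: opp run (3,3) capped by W -> flip

Answer: (3,3)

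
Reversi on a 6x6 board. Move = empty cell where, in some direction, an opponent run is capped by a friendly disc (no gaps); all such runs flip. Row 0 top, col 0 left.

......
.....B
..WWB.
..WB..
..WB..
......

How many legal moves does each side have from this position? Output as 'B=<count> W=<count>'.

-- B to move --
(1,1): flips 1 -> legal
(1,2): no bracket -> illegal
(1,3): flips 1 -> legal
(1,4): no bracket -> illegal
(2,1): flips 3 -> legal
(3,1): flips 1 -> legal
(3,4): no bracket -> illegal
(4,1): flips 1 -> legal
(5,1): flips 1 -> legal
(5,2): no bracket -> illegal
(5,3): no bracket -> illegal
B mobility = 6
-- W to move --
(0,4): no bracket -> illegal
(0,5): no bracket -> illegal
(1,3): no bracket -> illegal
(1,4): no bracket -> illegal
(2,5): flips 1 -> legal
(3,4): flips 1 -> legal
(3,5): no bracket -> illegal
(4,4): flips 2 -> legal
(5,2): no bracket -> illegal
(5,3): flips 2 -> legal
(5,4): flips 1 -> legal
W mobility = 5

Answer: B=6 W=5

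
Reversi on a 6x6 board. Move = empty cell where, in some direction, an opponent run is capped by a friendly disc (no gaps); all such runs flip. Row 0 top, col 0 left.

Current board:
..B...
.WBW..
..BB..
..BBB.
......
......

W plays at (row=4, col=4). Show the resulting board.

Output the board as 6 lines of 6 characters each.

Answer: ..B...
.WBW..
..WB..
..BWB.
....W.
......

Derivation:
Place W at (4,4); scan 8 dirs for brackets.
Dir NW: opp run (3,3) (2,2) capped by W -> flip
Dir N: opp run (3,4), next='.' -> no flip
Dir NE: first cell '.' (not opp) -> no flip
Dir W: first cell '.' (not opp) -> no flip
Dir E: first cell '.' (not opp) -> no flip
Dir SW: first cell '.' (not opp) -> no flip
Dir S: first cell '.' (not opp) -> no flip
Dir SE: first cell '.' (not opp) -> no flip
All flips: (2,2) (3,3)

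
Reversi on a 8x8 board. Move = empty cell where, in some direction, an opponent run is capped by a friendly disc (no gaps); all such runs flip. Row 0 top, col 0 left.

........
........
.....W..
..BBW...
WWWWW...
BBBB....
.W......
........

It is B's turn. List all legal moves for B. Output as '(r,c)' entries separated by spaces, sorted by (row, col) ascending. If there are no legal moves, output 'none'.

(1,4): no bracket -> illegal
(1,5): no bracket -> illegal
(1,6): flips 3 -> legal
(2,3): no bracket -> illegal
(2,4): no bracket -> illegal
(2,6): no bracket -> illegal
(3,0): flips 2 -> legal
(3,1): flips 2 -> legal
(3,5): flips 2 -> legal
(3,6): no bracket -> illegal
(4,5): no bracket -> illegal
(5,4): flips 1 -> legal
(5,5): flips 1 -> legal
(6,0): no bracket -> illegal
(6,2): no bracket -> illegal
(7,0): flips 1 -> legal
(7,1): flips 1 -> legal
(7,2): flips 1 -> legal

Answer: (1,6) (3,0) (3,1) (3,5) (5,4) (5,5) (7,0) (7,1) (7,2)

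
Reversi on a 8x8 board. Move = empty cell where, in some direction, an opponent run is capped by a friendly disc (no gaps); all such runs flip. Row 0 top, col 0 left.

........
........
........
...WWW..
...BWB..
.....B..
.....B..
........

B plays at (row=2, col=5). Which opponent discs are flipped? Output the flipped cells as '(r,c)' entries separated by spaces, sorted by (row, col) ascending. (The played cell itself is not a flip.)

Dir NW: first cell '.' (not opp) -> no flip
Dir N: first cell '.' (not opp) -> no flip
Dir NE: first cell '.' (not opp) -> no flip
Dir W: first cell '.' (not opp) -> no flip
Dir E: first cell '.' (not opp) -> no flip
Dir SW: opp run (3,4) capped by B -> flip
Dir S: opp run (3,5) capped by B -> flip
Dir SE: first cell '.' (not opp) -> no flip

Answer: (3,4) (3,5)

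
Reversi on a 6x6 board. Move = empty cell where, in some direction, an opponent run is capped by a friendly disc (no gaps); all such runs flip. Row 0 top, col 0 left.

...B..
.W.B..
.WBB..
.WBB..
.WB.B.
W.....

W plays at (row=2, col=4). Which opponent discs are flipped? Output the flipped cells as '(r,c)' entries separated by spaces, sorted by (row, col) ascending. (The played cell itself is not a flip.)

Dir NW: opp run (1,3), next='.' -> no flip
Dir N: first cell '.' (not opp) -> no flip
Dir NE: first cell '.' (not opp) -> no flip
Dir W: opp run (2,3) (2,2) capped by W -> flip
Dir E: first cell '.' (not opp) -> no flip
Dir SW: opp run (3,3) (4,2), next='.' -> no flip
Dir S: first cell '.' (not opp) -> no flip
Dir SE: first cell '.' (not opp) -> no flip

Answer: (2,2) (2,3)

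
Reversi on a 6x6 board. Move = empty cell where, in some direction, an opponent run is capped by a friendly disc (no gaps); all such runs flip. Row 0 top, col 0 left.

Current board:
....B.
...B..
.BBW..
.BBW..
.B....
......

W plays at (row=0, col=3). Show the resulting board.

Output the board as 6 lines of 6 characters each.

Answer: ...WB.
...W..
.BBW..
.BBW..
.B....
......

Derivation:
Place W at (0,3); scan 8 dirs for brackets.
Dir NW: edge -> no flip
Dir N: edge -> no flip
Dir NE: edge -> no flip
Dir W: first cell '.' (not opp) -> no flip
Dir E: opp run (0,4), next='.' -> no flip
Dir SW: first cell '.' (not opp) -> no flip
Dir S: opp run (1,3) capped by W -> flip
Dir SE: first cell '.' (not opp) -> no flip
All flips: (1,3)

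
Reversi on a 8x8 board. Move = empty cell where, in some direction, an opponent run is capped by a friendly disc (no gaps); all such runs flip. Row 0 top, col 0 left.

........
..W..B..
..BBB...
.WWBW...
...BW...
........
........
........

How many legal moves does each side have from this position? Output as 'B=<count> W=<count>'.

-- B to move --
(0,1): flips 1 -> legal
(0,2): flips 1 -> legal
(0,3): no bracket -> illegal
(1,1): no bracket -> illegal
(1,3): no bracket -> illegal
(2,0): no bracket -> illegal
(2,1): flips 1 -> legal
(2,5): flips 1 -> legal
(3,0): flips 2 -> legal
(3,5): flips 1 -> legal
(4,0): flips 1 -> legal
(4,1): flips 1 -> legal
(4,2): flips 1 -> legal
(4,5): flips 2 -> legal
(5,3): no bracket -> illegal
(5,4): flips 2 -> legal
(5,5): flips 1 -> legal
B mobility = 12
-- W to move --
(0,4): no bracket -> illegal
(0,5): no bracket -> illegal
(0,6): no bracket -> illegal
(1,1): flips 2 -> legal
(1,3): flips 1 -> legal
(1,4): flips 2 -> legal
(1,6): no bracket -> illegal
(2,1): no bracket -> illegal
(2,5): no bracket -> illegal
(2,6): no bracket -> illegal
(3,5): no bracket -> illegal
(4,2): flips 1 -> legal
(5,2): flips 1 -> legal
(5,3): no bracket -> illegal
(5,4): flips 1 -> legal
W mobility = 6

Answer: B=12 W=6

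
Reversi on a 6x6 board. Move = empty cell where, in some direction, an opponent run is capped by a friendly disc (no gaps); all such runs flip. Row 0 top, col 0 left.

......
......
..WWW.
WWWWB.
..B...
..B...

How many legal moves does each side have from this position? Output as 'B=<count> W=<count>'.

Answer: B=4 W=5

Derivation:
-- B to move --
(1,1): no bracket -> illegal
(1,2): flips 3 -> legal
(1,3): no bracket -> illegal
(1,4): flips 1 -> legal
(1,5): flips 2 -> legal
(2,0): flips 1 -> legal
(2,1): no bracket -> illegal
(2,5): no bracket -> illegal
(3,5): no bracket -> illegal
(4,0): no bracket -> illegal
(4,1): no bracket -> illegal
(4,3): no bracket -> illegal
(4,4): no bracket -> illegal
B mobility = 4
-- W to move --
(2,5): no bracket -> illegal
(3,5): flips 1 -> legal
(4,1): no bracket -> illegal
(4,3): no bracket -> illegal
(4,4): flips 1 -> legal
(4,5): flips 1 -> legal
(5,1): flips 1 -> legal
(5,3): flips 1 -> legal
W mobility = 5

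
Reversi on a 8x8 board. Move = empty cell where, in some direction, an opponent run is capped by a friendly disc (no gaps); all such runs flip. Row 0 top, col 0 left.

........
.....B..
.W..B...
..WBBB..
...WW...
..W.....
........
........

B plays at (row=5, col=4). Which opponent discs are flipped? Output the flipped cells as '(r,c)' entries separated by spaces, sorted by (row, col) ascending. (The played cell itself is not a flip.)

Answer: (4,4)

Derivation:
Dir NW: opp run (4,3) (3,2) (2,1), next='.' -> no flip
Dir N: opp run (4,4) capped by B -> flip
Dir NE: first cell '.' (not opp) -> no flip
Dir W: first cell '.' (not opp) -> no flip
Dir E: first cell '.' (not opp) -> no flip
Dir SW: first cell '.' (not opp) -> no flip
Dir S: first cell '.' (not opp) -> no flip
Dir SE: first cell '.' (not opp) -> no flip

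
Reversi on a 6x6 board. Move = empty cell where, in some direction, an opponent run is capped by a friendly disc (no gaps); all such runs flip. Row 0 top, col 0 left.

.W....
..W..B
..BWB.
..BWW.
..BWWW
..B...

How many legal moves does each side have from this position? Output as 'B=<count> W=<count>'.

-- B to move --
(0,0): no bracket -> illegal
(0,2): flips 1 -> legal
(0,3): no bracket -> illegal
(1,0): no bracket -> illegal
(1,1): no bracket -> illegal
(1,3): no bracket -> illegal
(1,4): flips 1 -> legal
(2,1): no bracket -> illegal
(2,5): flips 2 -> legal
(3,5): flips 2 -> legal
(5,3): no bracket -> illegal
(5,4): flips 3 -> legal
(5,5): flips 2 -> legal
B mobility = 6
-- W to move --
(0,4): no bracket -> illegal
(0,5): no bracket -> illegal
(1,1): flips 1 -> legal
(1,3): no bracket -> illegal
(1,4): flips 1 -> legal
(2,1): flips 2 -> legal
(2,5): flips 1 -> legal
(3,1): flips 1 -> legal
(3,5): no bracket -> illegal
(4,1): flips 2 -> legal
(5,1): flips 1 -> legal
(5,3): no bracket -> illegal
W mobility = 7

Answer: B=6 W=7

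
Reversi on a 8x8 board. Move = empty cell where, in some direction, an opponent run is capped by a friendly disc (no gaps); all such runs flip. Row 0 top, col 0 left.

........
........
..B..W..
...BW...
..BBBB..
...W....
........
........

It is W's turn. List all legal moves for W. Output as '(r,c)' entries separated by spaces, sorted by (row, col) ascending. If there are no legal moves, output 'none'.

(1,1): no bracket -> illegal
(1,2): no bracket -> illegal
(1,3): no bracket -> illegal
(2,1): no bracket -> illegal
(2,3): flips 2 -> legal
(2,4): no bracket -> illegal
(3,1): flips 1 -> legal
(3,2): flips 1 -> legal
(3,5): flips 1 -> legal
(3,6): no bracket -> illegal
(4,1): no bracket -> illegal
(4,6): no bracket -> illegal
(5,1): no bracket -> illegal
(5,2): flips 1 -> legal
(5,4): flips 1 -> legal
(5,5): no bracket -> illegal
(5,6): flips 1 -> legal

Answer: (2,3) (3,1) (3,2) (3,5) (5,2) (5,4) (5,6)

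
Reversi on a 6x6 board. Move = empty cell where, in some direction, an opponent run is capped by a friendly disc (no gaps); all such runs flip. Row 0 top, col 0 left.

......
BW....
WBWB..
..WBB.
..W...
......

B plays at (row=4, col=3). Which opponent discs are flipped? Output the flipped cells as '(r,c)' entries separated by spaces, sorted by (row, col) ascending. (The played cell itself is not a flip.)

Dir NW: opp run (3,2) capped by B -> flip
Dir N: first cell 'B' (not opp) -> no flip
Dir NE: first cell 'B' (not opp) -> no flip
Dir W: opp run (4,2), next='.' -> no flip
Dir E: first cell '.' (not opp) -> no flip
Dir SW: first cell '.' (not opp) -> no flip
Dir S: first cell '.' (not opp) -> no flip
Dir SE: first cell '.' (not opp) -> no flip

Answer: (3,2)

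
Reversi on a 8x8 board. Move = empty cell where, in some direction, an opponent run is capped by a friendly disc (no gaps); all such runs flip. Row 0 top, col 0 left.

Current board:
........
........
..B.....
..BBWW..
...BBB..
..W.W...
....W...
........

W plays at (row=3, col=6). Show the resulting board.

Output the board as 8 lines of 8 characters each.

Answer: ........
........
..B.....
..BBWWW.
...BBW..
..W.W...
....W...
........

Derivation:
Place W at (3,6); scan 8 dirs for brackets.
Dir NW: first cell '.' (not opp) -> no flip
Dir N: first cell '.' (not opp) -> no flip
Dir NE: first cell '.' (not opp) -> no flip
Dir W: first cell 'W' (not opp) -> no flip
Dir E: first cell '.' (not opp) -> no flip
Dir SW: opp run (4,5) capped by W -> flip
Dir S: first cell '.' (not opp) -> no flip
Dir SE: first cell '.' (not opp) -> no flip
All flips: (4,5)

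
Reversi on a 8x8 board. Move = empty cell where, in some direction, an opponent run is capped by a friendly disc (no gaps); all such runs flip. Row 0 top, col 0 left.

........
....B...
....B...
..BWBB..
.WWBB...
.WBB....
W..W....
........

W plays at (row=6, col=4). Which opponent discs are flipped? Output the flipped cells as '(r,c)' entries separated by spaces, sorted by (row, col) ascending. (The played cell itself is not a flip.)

Answer: (5,3)

Derivation:
Dir NW: opp run (5,3) capped by W -> flip
Dir N: first cell '.' (not opp) -> no flip
Dir NE: first cell '.' (not opp) -> no flip
Dir W: first cell 'W' (not opp) -> no flip
Dir E: first cell '.' (not opp) -> no flip
Dir SW: first cell '.' (not opp) -> no flip
Dir S: first cell '.' (not opp) -> no flip
Dir SE: first cell '.' (not opp) -> no flip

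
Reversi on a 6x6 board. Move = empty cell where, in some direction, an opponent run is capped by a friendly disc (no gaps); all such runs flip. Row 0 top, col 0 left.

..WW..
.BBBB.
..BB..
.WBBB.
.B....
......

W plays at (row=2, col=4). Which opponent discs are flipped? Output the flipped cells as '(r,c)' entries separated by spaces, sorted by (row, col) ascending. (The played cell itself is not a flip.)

Answer: (1,3)

Derivation:
Dir NW: opp run (1,3) capped by W -> flip
Dir N: opp run (1,4), next='.' -> no flip
Dir NE: first cell '.' (not opp) -> no flip
Dir W: opp run (2,3) (2,2), next='.' -> no flip
Dir E: first cell '.' (not opp) -> no flip
Dir SW: opp run (3,3), next='.' -> no flip
Dir S: opp run (3,4), next='.' -> no flip
Dir SE: first cell '.' (not opp) -> no flip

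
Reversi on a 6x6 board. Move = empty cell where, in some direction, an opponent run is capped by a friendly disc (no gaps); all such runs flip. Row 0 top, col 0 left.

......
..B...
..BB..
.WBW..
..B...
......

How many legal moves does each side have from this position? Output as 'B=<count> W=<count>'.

Answer: B=7 W=4

Derivation:
-- B to move --
(2,0): flips 1 -> legal
(2,1): no bracket -> illegal
(2,4): flips 1 -> legal
(3,0): flips 1 -> legal
(3,4): flips 1 -> legal
(4,0): flips 1 -> legal
(4,1): no bracket -> illegal
(4,3): flips 1 -> legal
(4,4): flips 1 -> legal
B mobility = 7
-- W to move --
(0,1): no bracket -> illegal
(0,2): no bracket -> illegal
(0,3): no bracket -> illegal
(1,1): flips 1 -> legal
(1,3): flips 2 -> legal
(1,4): no bracket -> illegal
(2,1): no bracket -> illegal
(2,4): no bracket -> illegal
(3,4): no bracket -> illegal
(4,1): no bracket -> illegal
(4,3): no bracket -> illegal
(5,1): flips 1 -> legal
(5,2): no bracket -> illegal
(5,3): flips 1 -> legal
W mobility = 4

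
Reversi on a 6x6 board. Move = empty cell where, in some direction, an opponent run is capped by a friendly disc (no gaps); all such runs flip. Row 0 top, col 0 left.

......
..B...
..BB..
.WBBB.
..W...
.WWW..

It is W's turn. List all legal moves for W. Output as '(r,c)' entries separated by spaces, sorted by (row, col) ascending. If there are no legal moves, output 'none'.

(0,1): no bracket -> illegal
(0,2): flips 3 -> legal
(0,3): no bracket -> illegal
(1,1): no bracket -> illegal
(1,3): flips 1 -> legal
(1,4): no bracket -> illegal
(2,1): no bracket -> illegal
(2,4): flips 1 -> legal
(2,5): no bracket -> illegal
(3,5): flips 3 -> legal
(4,1): no bracket -> illegal
(4,3): no bracket -> illegal
(4,4): no bracket -> illegal
(4,5): no bracket -> illegal

Answer: (0,2) (1,3) (2,4) (3,5)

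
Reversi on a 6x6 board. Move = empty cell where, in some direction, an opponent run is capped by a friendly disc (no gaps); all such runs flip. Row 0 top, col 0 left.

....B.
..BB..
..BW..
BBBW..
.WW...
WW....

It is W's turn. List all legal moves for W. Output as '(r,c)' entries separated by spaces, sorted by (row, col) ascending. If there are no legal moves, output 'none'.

(0,1): flips 1 -> legal
(0,2): flips 3 -> legal
(0,3): flips 1 -> legal
(0,5): no bracket -> illegal
(1,1): flips 1 -> legal
(1,4): no bracket -> illegal
(1,5): no bracket -> illegal
(2,0): flips 1 -> legal
(2,1): flips 2 -> legal
(2,4): no bracket -> illegal
(4,0): no bracket -> illegal
(4,3): no bracket -> illegal

Answer: (0,1) (0,2) (0,3) (1,1) (2,0) (2,1)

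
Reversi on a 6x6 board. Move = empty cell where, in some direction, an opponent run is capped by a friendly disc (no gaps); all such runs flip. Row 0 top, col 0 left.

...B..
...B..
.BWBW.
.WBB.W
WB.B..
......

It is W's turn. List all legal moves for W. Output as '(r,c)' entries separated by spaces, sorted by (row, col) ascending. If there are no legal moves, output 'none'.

(0,2): flips 1 -> legal
(0,4): flips 1 -> legal
(1,0): no bracket -> illegal
(1,1): flips 1 -> legal
(1,2): no bracket -> illegal
(1,4): no bracket -> illegal
(2,0): flips 1 -> legal
(3,0): no bracket -> illegal
(3,4): flips 2 -> legal
(4,2): flips 3 -> legal
(4,4): flips 1 -> legal
(5,0): no bracket -> illegal
(5,1): flips 1 -> legal
(5,2): no bracket -> illegal
(5,3): no bracket -> illegal
(5,4): no bracket -> illegal

Answer: (0,2) (0,4) (1,1) (2,0) (3,4) (4,2) (4,4) (5,1)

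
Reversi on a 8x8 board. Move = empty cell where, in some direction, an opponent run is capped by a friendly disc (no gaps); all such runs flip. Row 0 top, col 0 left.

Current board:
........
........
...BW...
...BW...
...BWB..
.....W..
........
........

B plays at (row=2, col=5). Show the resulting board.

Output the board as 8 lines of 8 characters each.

Answer: ........
........
...BBB..
...BB...
...BWB..
.....W..
........
........

Derivation:
Place B at (2,5); scan 8 dirs for brackets.
Dir NW: first cell '.' (not opp) -> no flip
Dir N: first cell '.' (not opp) -> no flip
Dir NE: first cell '.' (not opp) -> no flip
Dir W: opp run (2,4) capped by B -> flip
Dir E: first cell '.' (not opp) -> no flip
Dir SW: opp run (3,4) capped by B -> flip
Dir S: first cell '.' (not opp) -> no flip
Dir SE: first cell '.' (not opp) -> no flip
All flips: (2,4) (3,4)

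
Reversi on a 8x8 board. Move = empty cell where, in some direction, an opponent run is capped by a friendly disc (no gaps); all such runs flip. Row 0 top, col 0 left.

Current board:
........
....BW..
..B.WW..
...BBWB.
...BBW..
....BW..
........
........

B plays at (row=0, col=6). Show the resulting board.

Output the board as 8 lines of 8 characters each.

Answer: ......B.
....BB..
..B.BW..
...BBWB.
...BBW..
....BW..
........
........

Derivation:
Place B at (0,6); scan 8 dirs for brackets.
Dir NW: edge -> no flip
Dir N: edge -> no flip
Dir NE: edge -> no flip
Dir W: first cell '.' (not opp) -> no flip
Dir E: first cell '.' (not opp) -> no flip
Dir SW: opp run (1,5) (2,4) capped by B -> flip
Dir S: first cell '.' (not opp) -> no flip
Dir SE: first cell '.' (not opp) -> no flip
All flips: (1,5) (2,4)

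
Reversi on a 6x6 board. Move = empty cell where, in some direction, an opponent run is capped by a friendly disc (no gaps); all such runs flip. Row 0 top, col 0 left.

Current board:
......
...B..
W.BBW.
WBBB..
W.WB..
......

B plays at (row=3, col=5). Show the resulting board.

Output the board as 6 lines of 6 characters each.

Answer: ......
...B..
W.BBB.
WBBB.B
W.WB..
......

Derivation:
Place B at (3,5); scan 8 dirs for brackets.
Dir NW: opp run (2,4) capped by B -> flip
Dir N: first cell '.' (not opp) -> no flip
Dir NE: edge -> no flip
Dir W: first cell '.' (not opp) -> no flip
Dir E: edge -> no flip
Dir SW: first cell '.' (not opp) -> no flip
Dir S: first cell '.' (not opp) -> no flip
Dir SE: edge -> no flip
All flips: (2,4)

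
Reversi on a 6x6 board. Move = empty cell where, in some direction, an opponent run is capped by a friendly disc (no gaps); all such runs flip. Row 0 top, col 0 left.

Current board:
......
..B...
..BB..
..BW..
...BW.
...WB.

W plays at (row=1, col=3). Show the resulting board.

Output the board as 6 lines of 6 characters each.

Place W at (1,3); scan 8 dirs for brackets.
Dir NW: first cell '.' (not opp) -> no flip
Dir N: first cell '.' (not opp) -> no flip
Dir NE: first cell '.' (not opp) -> no flip
Dir W: opp run (1,2), next='.' -> no flip
Dir E: first cell '.' (not opp) -> no flip
Dir SW: opp run (2,2), next='.' -> no flip
Dir S: opp run (2,3) capped by W -> flip
Dir SE: first cell '.' (not opp) -> no flip
All flips: (2,3)

Answer: ......
..BW..
..BW..
..BW..
...BW.
...WB.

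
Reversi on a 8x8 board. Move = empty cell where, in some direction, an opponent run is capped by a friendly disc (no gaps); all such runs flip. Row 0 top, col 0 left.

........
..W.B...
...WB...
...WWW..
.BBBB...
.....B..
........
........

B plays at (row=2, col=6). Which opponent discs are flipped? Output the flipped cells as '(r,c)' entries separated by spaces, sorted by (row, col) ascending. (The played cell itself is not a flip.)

Answer: (3,5)

Derivation:
Dir NW: first cell '.' (not opp) -> no flip
Dir N: first cell '.' (not opp) -> no flip
Dir NE: first cell '.' (not opp) -> no flip
Dir W: first cell '.' (not opp) -> no flip
Dir E: first cell '.' (not opp) -> no flip
Dir SW: opp run (3,5) capped by B -> flip
Dir S: first cell '.' (not opp) -> no flip
Dir SE: first cell '.' (not opp) -> no flip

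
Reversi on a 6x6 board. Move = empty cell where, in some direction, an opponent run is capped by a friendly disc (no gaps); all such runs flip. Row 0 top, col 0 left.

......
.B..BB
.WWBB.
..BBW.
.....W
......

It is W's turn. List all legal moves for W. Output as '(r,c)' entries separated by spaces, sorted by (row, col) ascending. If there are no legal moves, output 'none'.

(0,0): flips 1 -> legal
(0,1): flips 1 -> legal
(0,2): no bracket -> illegal
(0,3): no bracket -> illegal
(0,4): flips 2 -> legal
(0,5): no bracket -> illegal
(1,0): no bracket -> illegal
(1,2): flips 1 -> legal
(1,3): no bracket -> illegal
(2,0): no bracket -> illegal
(2,5): flips 2 -> legal
(3,1): flips 2 -> legal
(3,5): no bracket -> illegal
(4,1): no bracket -> illegal
(4,2): flips 1 -> legal
(4,3): flips 1 -> legal
(4,4): flips 1 -> legal

Answer: (0,0) (0,1) (0,4) (1,2) (2,5) (3,1) (4,2) (4,3) (4,4)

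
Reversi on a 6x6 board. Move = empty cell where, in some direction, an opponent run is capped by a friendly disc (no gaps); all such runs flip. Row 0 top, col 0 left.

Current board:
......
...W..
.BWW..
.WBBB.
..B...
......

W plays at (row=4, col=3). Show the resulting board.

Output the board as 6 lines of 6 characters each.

Answer: ......
...W..
.BWW..
.WBWB.
..BW..
......

Derivation:
Place W at (4,3); scan 8 dirs for brackets.
Dir NW: opp run (3,2) (2,1), next='.' -> no flip
Dir N: opp run (3,3) capped by W -> flip
Dir NE: opp run (3,4), next='.' -> no flip
Dir W: opp run (4,2), next='.' -> no flip
Dir E: first cell '.' (not opp) -> no flip
Dir SW: first cell '.' (not opp) -> no flip
Dir S: first cell '.' (not opp) -> no flip
Dir SE: first cell '.' (not opp) -> no flip
All flips: (3,3)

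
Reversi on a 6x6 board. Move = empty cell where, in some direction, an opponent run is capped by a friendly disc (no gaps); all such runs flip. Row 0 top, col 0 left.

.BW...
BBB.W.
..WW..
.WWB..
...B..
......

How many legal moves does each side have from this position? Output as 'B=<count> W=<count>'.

-- B to move --
(0,3): flips 1 -> legal
(0,4): no bracket -> illegal
(0,5): no bracket -> illegal
(1,3): flips 1 -> legal
(1,5): no bracket -> illegal
(2,0): no bracket -> illegal
(2,1): flips 1 -> legal
(2,4): no bracket -> illegal
(2,5): no bracket -> illegal
(3,0): flips 2 -> legal
(3,4): flips 1 -> legal
(4,0): no bracket -> illegal
(4,1): no bracket -> illegal
(4,2): flips 2 -> legal
B mobility = 6
-- W to move --
(0,0): flips 2 -> legal
(0,3): no bracket -> illegal
(1,3): no bracket -> illegal
(2,0): flips 1 -> legal
(2,1): no bracket -> illegal
(2,4): no bracket -> illegal
(3,4): flips 1 -> legal
(4,2): no bracket -> illegal
(4,4): flips 1 -> legal
(5,2): no bracket -> illegal
(5,3): flips 2 -> legal
(5,4): flips 1 -> legal
W mobility = 6

Answer: B=6 W=6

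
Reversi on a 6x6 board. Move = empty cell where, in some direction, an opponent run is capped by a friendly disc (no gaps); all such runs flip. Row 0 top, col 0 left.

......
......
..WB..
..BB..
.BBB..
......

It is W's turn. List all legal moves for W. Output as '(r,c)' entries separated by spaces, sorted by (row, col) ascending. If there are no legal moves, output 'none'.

Answer: (2,4) (4,4) (5,2)

Derivation:
(1,2): no bracket -> illegal
(1,3): no bracket -> illegal
(1,4): no bracket -> illegal
(2,1): no bracket -> illegal
(2,4): flips 1 -> legal
(3,0): no bracket -> illegal
(3,1): no bracket -> illegal
(3,4): no bracket -> illegal
(4,0): no bracket -> illegal
(4,4): flips 1 -> legal
(5,0): no bracket -> illegal
(5,1): no bracket -> illegal
(5,2): flips 2 -> legal
(5,3): no bracket -> illegal
(5,4): no bracket -> illegal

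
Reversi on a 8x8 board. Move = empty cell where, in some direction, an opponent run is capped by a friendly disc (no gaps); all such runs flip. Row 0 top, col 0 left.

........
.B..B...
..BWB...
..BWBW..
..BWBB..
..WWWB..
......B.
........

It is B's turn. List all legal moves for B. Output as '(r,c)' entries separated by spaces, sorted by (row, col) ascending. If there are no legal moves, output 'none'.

Answer: (1,2) (2,5) (2,6) (3,6) (4,6) (5,1) (6,1) (6,2) (6,3) (6,4) (6,5)

Derivation:
(1,2): flips 1 -> legal
(1,3): no bracket -> illegal
(2,5): flips 1 -> legal
(2,6): flips 1 -> legal
(3,6): flips 1 -> legal
(4,1): no bracket -> illegal
(4,6): flips 1 -> legal
(5,1): flips 3 -> legal
(6,1): flips 2 -> legal
(6,2): flips 2 -> legal
(6,3): flips 1 -> legal
(6,4): flips 2 -> legal
(6,5): flips 2 -> legal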